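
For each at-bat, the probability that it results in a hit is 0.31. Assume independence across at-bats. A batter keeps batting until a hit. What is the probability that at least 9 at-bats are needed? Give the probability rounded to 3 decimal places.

0.051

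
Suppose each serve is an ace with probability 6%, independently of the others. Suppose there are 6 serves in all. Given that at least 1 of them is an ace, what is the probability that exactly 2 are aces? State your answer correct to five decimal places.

X ~ Binomial(6, 0.06). Want P(X=2 | X≥1) = P(X=2) / P(X≥1).
P(X=2) = C(6,2)·0.06^2·0.94^4 = 0.0421604
P(X≥1) = 1 − 0.6898698 = 0.3101302
Ratio = 0.0421604 / 0.3101302 = 0.1359443

0.13594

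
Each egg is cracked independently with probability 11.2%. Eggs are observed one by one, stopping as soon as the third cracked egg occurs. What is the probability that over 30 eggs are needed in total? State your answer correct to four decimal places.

Needing more than 30 eggs ⇔ fewer than 3 successes in the first 30. With X ~ Binomial(30, 0.112), P(Y > 30) = P(X ≤ 2).
  k=0: C(30,0)·0.112^0·0.888^30 = 0.028339
  k=1: C(30,1)·0.112^1·0.888^29 = 0.107230
  k=2: C(30,2)·0.112^2·0.888^28 = 0.196105
P(X ≤ 2) = 0.331674

0.3317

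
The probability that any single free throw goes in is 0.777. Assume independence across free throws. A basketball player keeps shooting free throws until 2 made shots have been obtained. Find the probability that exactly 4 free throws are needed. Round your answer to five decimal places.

Y = trial on which the second success occurs; negative binomial, r=2, p=0.777.
P(Y=4) = C(3,1) · p^2 · (1−p)^2
= 3 · 0.60373 · 0.049729 = 0.0900685

0.09007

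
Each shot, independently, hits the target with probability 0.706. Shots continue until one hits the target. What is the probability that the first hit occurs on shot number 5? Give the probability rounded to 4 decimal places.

0.0053

Geometric (trials to first success), p = 0.706.
P(Y = 5) = (1−p)^4 · p = 0.0074712 · 0.706 = 0.005275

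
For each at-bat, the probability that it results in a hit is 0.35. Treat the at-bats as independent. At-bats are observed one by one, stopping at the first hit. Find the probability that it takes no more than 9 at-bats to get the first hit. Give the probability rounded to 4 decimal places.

Y = number of at-bats to the first success; geometric, p = 0.35.
P(Y ≤ 9) = 1 − (1−p)^9 = 1 − 0.020712 = 0.979288

0.9793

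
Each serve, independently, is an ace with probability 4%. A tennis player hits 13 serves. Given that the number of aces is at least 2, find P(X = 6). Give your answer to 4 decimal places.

0.0001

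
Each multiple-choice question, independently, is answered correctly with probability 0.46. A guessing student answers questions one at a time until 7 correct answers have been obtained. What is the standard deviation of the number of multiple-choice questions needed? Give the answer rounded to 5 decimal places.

Y = total multiple-choice questions until the seventh success; negative binomial with r=7, p=0.46.
SD(Y) = √[r(1−p)/p²] = √(17.8638941) = 4.2265700

4.22657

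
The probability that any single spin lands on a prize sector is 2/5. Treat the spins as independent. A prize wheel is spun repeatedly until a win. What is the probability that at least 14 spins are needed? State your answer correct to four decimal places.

0.0013

Y = number of spins to the first success; geometric, p = 0.40.
P(Y > 13) = P(first 13 all fail) = (1−p)^13 = 0.001306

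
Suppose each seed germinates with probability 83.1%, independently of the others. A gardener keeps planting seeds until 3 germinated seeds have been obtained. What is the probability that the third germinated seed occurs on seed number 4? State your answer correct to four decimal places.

Y = trial on which the third success occurs; negative binomial, r=3, p=0.831.
P(Y=4) = C(3,2) · p^3 · (1−p)^1
= 3 · 0.57386 · 0.169 = 0.290945

0.2909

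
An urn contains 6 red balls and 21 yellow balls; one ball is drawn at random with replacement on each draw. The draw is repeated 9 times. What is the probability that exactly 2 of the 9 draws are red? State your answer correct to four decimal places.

0.3061

X ~ Binomial(n=9, p=0.222222).
P(X=2) = C(9,2) · p^2 · (1−p)^7
= 36 · 0.049383 · 0.17218 = 0.306102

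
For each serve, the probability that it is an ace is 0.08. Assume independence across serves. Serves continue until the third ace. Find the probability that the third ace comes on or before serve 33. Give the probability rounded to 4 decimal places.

0.4982

Finishing within 33 serves ⇔ at least 3 successes in the first 33. With X ~ Binomial(33, 0.08), P(Y ≤ 33) = 1 − P(X ≤ 2).
  k=0: C(33,0)·0.08^0·0.92^33 = 0.063826
  k=1: C(33,1)·0.08^1·0.92^32 = 0.183153
  k=2: C(33,2)·0.08^2·0.92^31 = 0.254822
1 − 0.501801 = 0.498199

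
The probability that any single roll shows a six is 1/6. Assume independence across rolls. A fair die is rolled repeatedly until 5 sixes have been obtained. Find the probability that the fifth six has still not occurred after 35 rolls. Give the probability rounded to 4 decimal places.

Needing more than 35 rolls ⇔ fewer than 5 successes in the first 35. With X ~ Binomial(35, 0.166667), P(Y > 35) = P(X ≤ 4).
  k=0: C(35,0)·0.166667^0·0.833333^35 = 0.001693
  k=1: C(35,1)·0.166667^1·0.833333^34 = 0.011851
  k=2: C(35,2)·0.166667^2·0.833333^33 = 0.040293
  k=3: C(35,3)·0.166667^3·0.833333^32 = 0.088645
  k=4: C(35,4)·0.166667^4·0.833333^31 = 0.141833
P(X ≤ 4) = 0.284315

0.2843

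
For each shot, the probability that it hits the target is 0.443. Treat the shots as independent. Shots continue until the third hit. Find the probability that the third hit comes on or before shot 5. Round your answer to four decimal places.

Finishing within 5 shots ⇔ at least 3 successes in the first 5. With X ~ Binomial(5, 0.443), P(Y ≤ 5) = 1 − P(X ≤ 2).
  k=0: C(5,0)·0.443^0·0.557^5 = 0.053614
  k=1: C(5,1)·0.443^1·0.557^4 = 0.213204
  k=2: C(5,2)·0.443^2·0.557^3 = 0.339135
1 − 0.605953 = 0.394047

0.3940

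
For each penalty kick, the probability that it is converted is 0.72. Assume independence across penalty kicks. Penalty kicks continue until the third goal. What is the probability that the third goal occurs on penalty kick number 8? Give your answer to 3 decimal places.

Y = trial on which the third success occurs; negative binomial, r=3, p=0.72.
P(Y=8) = C(7,2) · p^3 · (1−p)^5
= 21 · 0.37325 · 0.001721 = 0.01349

0.013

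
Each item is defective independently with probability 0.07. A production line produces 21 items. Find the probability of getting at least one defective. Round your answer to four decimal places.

0.7822

P(at least one) = 1 − P(none) = 1 − (1 − 0.07)^21
= 1 − 0.217842 = 0.782158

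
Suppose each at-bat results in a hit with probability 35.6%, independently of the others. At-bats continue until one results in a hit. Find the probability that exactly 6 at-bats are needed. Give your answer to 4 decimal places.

Geometric (trials to first success), p = 0.356.
P(Y = 6) = (1−p)^5 · p = 0.11077 · 0.356 = 0.039435

0.0394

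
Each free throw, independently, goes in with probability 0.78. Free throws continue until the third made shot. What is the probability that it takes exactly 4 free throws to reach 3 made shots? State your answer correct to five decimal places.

0.31320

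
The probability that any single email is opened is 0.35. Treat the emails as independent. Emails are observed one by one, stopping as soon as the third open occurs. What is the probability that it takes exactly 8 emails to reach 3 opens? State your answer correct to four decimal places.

0.1045

Y = trial on which the third success occurs; negative binomial, r=3, p=0.35.
P(Y=8) = C(7,2) · p^3 · (1−p)^5
= 21 · 0.042875 · 0.11603 = 0.104470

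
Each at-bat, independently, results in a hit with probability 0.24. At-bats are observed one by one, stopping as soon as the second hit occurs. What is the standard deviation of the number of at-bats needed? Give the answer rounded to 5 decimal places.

Y = total at-bats until the second success; negative binomial with r=2, p=0.24.
SD(Y) = √[r(1−p)/p²] = √(26.3888889) = 5.1370117

5.13701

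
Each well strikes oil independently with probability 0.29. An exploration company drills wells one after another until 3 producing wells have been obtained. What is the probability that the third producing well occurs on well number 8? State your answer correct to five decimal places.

0.09241

Y = trial on which the third success occurs; negative binomial, r=3, p=0.29.
P(Y=8) = C(7,2) · p^3 · (1−p)^5
= 21 · 0.024389 · 0.18042 = 0.0924070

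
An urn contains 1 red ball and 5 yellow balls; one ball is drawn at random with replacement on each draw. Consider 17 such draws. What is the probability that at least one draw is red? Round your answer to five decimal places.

0.95493

P(at least one) = 1 − P(none) = 1 − (1 − 0.166667)^17
= 1 − 0.0450732 = 0.9549268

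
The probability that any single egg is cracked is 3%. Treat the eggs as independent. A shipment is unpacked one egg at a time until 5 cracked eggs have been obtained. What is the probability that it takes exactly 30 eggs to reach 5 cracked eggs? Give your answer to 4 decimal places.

Y = trial on which the fifth success occurs; negative binomial, r=5, p=0.03.
P(Y=30) = C(29,4) · p^5 · (1−p)^25
= 23751 · 2.43e-08 · 0.46697 = 0.000270

0.0003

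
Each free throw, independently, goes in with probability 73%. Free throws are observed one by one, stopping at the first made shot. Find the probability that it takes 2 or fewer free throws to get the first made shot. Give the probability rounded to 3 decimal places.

0.927

Y = number of free throws to the first success; geometric, p = 0.73.
P(Y ≤ 2) = 1 − (1−p)^2 = 1 − 0.07290 = 0.92710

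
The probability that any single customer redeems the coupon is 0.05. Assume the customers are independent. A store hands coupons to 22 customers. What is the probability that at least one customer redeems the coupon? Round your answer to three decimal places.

0.676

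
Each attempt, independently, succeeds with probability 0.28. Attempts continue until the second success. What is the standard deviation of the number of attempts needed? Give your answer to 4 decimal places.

Y = total attempts until the second success; negative binomial with r=2, p=0.28.
SD(Y) = √[r(1−p)/p²] = √(18.367347) = 4.285714

4.2857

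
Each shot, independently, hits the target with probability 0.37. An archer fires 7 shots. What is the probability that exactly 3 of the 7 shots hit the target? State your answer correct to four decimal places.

0.2793

X ~ Binomial(n=7, p=0.37).
P(X=3) = C(7,3) · p^3 · (1−p)^4
= 35 · 0.050653 · 0.15753 = 0.279277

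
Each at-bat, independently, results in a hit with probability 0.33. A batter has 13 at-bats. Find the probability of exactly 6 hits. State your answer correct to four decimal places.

X ~ Binomial(n=13, p=0.33).
P(X=6) = C(13,6) · p^6 · (1−p)^7
= 1716 · 0.0012915 · 0.060607 = 0.134315

0.1343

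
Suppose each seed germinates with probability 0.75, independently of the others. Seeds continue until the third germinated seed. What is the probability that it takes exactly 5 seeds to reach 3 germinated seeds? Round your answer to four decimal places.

0.1582

Y = trial on which the third success occurs; negative binomial, r=3, p=0.75.
P(Y=5) = C(4,2) · p^3 · (1−p)^2
= 6 · 0.42188 · 0.0625 = 0.158203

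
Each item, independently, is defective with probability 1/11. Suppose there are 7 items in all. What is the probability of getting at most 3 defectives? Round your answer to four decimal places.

X ~ Binomial(7, 0.090909); P(X ≤ 3) = Σ C(7,k) p^k (1−p)^(7−k) over k:
  k=0: C(7,0)·0.090909^0·0.909091^7 = 0.513158
  k=1: C(7,1)·0.090909^1·0.909091^6 = 0.359211
  k=2: C(7,2)·0.090909^2·0.909091^5 = 0.107763
  k=3: C(7,3)·0.090909^3·0.909091^4 = 0.017961
Total = 0.998093

0.9981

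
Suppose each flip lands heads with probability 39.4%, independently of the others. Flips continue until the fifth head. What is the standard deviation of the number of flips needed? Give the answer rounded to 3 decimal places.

4.418

Y = total flips until the fifth success; negative binomial with r=5, p=0.394.
SD(Y) = √[r(1−p)/p²] = √(19.51867) = 4.41799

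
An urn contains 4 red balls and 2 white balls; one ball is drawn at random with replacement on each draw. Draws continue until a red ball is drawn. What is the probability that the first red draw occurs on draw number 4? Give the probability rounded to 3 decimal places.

Geometric (trials to first success), p = 0.666667.
P(Y = 4) = (1−p)^3 · p = 0.037037 · 0.666667 = 0.02469

0.025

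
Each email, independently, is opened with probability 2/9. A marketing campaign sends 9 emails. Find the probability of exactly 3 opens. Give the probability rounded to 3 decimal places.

X ~ Binomial(n=9, p=0.222222).
P(X=3) = C(9,3) · p^3 · (1−p)^6
= 84 · 0.010974 · 0.22138 = 0.20407

0.204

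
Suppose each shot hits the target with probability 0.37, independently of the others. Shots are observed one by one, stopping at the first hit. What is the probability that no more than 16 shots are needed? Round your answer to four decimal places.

Y = number of shots to the first success; geometric, p = 0.37.
P(Y ≤ 16) = 1 − (1−p)^16 = 1 − 0.000616 = 0.999384

0.9994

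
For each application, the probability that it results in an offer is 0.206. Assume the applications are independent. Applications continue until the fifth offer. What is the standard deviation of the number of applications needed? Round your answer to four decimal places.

Y = total applications until the fifth success; negative binomial with r=5, p=0.206.
SD(Y) = √[r(1−p)/p²] = √(93.552644) = 9.672262

9.6723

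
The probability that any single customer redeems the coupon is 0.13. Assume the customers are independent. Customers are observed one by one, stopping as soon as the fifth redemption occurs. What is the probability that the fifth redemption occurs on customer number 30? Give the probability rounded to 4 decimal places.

Y = trial on which the fifth success occurs; negative binomial, r=5, p=0.13.
P(Y=30) = C(29,4) · p^5 · (1−p)^25
= 23751 · 3.7129e-05 · 0.03076 = 0.027126

0.0271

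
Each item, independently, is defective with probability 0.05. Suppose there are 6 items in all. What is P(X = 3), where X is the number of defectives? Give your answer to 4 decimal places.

X ~ Binomial(n=6, p=0.05).
P(X=3) = C(6,3) · p^3 · (1−p)^3
= 20 · 0.000125 · 0.85737 = 0.002143

0.0021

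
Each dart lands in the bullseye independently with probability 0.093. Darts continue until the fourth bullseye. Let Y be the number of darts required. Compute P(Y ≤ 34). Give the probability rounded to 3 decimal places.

Finishing within 34 darts ⇔ at least 4 successes in the first 34. With X ~ Binomial(34, 0.093), P(Y ≤ 34) = 1 − P(X ≤ 3).
  k=0: C(34,0)·0.093^0·0.907^34 = 0.03619
  k=1: C(34,1)·0.093^1·0.907^33 = 0.12618
  k=2: C(34,2)·0.093^2·0.907^32 = 0.21348
  k=3: C(34,3)·0.093^3·0.907^31 = 0.23349
1 − 0.60935 = 0.39065

0.391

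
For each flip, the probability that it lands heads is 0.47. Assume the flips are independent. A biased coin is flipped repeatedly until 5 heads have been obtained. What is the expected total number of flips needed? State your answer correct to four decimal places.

Y = total flips until the fifth success; negative binomial with r=5, p=0.47.
E[Y] = r / p = 5 / 0.47 = 10.638298

10.6383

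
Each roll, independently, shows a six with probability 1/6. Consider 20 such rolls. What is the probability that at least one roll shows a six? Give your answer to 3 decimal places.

P(at least one) = 1 − P(none) = 1 − (1 − 0.166667)^20
= 1 − 0.02608 = 0.97392

0.974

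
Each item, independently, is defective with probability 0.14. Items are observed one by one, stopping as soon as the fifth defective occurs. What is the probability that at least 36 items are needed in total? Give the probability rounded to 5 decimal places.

0.44599

Needing more than 35 items ⇔ fewer than 5 successes in the first 35. With X ~ Binomial(35, 0.14), P(Y > 35) = P(X ≤ 4).
  k=0: C(35,0)·0.14^0·0.86^35 = 0.0050985
  k=1: C(35,1)·0.14^1·0.86^34 = 0.0290498
  k=2: C(35,2)·0.14^2·0.86^33 = 0.0803937
  k=3: C(35,3)·0.14^3·0.86^32 = 0.1439608
  k=4: C(35,4)·0.14^4·0.86^31 = 0.1874838
P(X ≤ 4) = 0.4459866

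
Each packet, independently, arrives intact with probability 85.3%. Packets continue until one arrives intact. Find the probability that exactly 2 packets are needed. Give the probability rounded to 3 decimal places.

Geometric (trials to first success), p = 0.853.
P(Y = 2) = (1−p)^1 · p = 0.147 · 0.853 = 0.12539

0.125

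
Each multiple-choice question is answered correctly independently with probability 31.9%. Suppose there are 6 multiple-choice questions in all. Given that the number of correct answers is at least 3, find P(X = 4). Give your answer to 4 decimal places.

0.2470

X ~ Binomial(6, 0.319). Want P(X=4 | X≥3) = P(X=4) / P(X≥3).
P(X=4) = C(6,4)·0.319^4·0.681^2 = 0.072036
P(X≥3) = 1 − 0.099743 − 0.280335 − 0.328293 = 0.291629
Ratio = 0.072036 / 0.291629 = 0.247011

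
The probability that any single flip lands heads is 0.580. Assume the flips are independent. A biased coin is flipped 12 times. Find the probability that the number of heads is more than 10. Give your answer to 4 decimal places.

X ~ Binomial(12, 0.58); P(X ≥ 11) = Σ C(12,k) p^k (1−p)^(12−k) over k:
  k=11: C(12,11)·0.58^11·0.42^1 = 0.012593
  k=12: C(12,12)·0.58^12·0.42^0 = 0.001449
Total = 0.014042

0.0140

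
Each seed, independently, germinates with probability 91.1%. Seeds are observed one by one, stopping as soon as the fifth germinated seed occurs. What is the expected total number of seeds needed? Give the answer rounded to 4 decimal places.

Y = total seeds until the fifth success; negative binomial with r=5, p=0.911.
E[Y] = r / p = 5 / 0.911 = 5.488474

5.4885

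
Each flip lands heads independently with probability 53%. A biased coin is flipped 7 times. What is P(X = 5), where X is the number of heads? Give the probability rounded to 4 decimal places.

X ~ Binomial(n=7, p=0.53).
P(X=5) = C(7,5) · p^5 · (1−p)^2
= 21 · 0.04182 · 0.2209 = 0.193997

0.1940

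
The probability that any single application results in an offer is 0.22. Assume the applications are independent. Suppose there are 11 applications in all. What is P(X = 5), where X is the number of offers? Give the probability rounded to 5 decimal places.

0.05362

X ~ Binomial(n=11, p=0.22).
P(X=5) = C(11,5) · p^5 · (1−p)^6
= 462 · 0.00051536 · 0.2252 = 0.0536195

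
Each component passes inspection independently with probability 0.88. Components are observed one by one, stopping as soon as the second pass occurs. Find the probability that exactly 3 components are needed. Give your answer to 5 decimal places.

0.18586

Y = trial on which the second success occurs; negative binomial, r=2, p=0.88.
P(Y=3) = C(2,1) · p^2 · (1−p)^1
= 2 · 0.7744 · 0.12 = 0.1858560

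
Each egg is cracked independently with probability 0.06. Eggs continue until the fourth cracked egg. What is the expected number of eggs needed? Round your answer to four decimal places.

66.6667

Y = total eggs until the fourth success; negative binomial with r=4, p=0.06.
E[Y] = r / p = 4 / 0.06 = 66.666667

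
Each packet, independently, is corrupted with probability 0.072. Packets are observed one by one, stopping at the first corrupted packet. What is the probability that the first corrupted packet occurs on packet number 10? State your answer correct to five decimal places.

Geometric (trials to first success), p = 0.072.
P(Y = 10) = (1−p)^9 · p = 0.51042 · 0.072 = 0.0367506

0.03675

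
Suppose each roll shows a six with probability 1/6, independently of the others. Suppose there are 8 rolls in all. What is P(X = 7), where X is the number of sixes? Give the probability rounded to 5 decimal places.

0.00002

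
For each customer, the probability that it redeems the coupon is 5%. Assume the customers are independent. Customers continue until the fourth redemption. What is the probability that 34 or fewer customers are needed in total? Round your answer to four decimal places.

Finishing within 34 customers ⇔ at least 4 successes in the first 34. With X ~ Binomial(34, 0.05), P(Y ≤ 34) = 1 − P(X ≤ 3).
  k=0: C(34,0)·0.05^0·0.95^34 = 0.174825
  k=1: C(34,1)·0.05^1·0.95^33 = 0.312844
  k=2: C(34,2)·0.05^2·0.95^32 = 0.271680
  k=3: C(34,3)·0.05^3·0.95^31 = 0.152522
1 − 0.911871 = 0.088129

0.0881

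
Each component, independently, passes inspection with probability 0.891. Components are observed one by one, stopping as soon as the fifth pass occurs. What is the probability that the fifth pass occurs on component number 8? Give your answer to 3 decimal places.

0.025

Y = trial on which the fifth success occurs; negative binomial, r=5, p=0.891.
P(Y=8) = C(7,4) · p^5 · (1−p)^3
= 35 · 0.56155 · 0.001295 = 0.02545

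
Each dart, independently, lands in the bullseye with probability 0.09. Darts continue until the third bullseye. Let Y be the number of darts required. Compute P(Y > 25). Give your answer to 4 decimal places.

0.6063

Needing more than 25 darts ⇔ fewer than 3 successes in the first 25. With X ~ Binomial(25, 0.09), P(Y > 25) = P(X ≤ 2).
  k=0: C(25,0)·0.09^0·0.91^25 = 0.094631
  k=1: C(25,1)·0.09^1·0.91^24 = 0.233978
  k=2: C(25,2)·0.09^2·0.91^23 = 0.277689
P(X ≤ 2) = 0.606299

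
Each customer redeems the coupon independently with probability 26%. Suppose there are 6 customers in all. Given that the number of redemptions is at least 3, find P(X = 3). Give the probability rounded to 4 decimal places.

X ~ Binomial(6, 0.26). Want P(X=3 | X≥3) = P(X=3) / P(X≥3).
P(X=3) = C(6,3)·0.26^3·0.74^3 = 0.142444
P(X≥3) = 1 − 0.164206 − 0.346165 − 0.304064 = 0.185565
Ratio = 0.142444 / 0.185565 = 0.767627

0.7676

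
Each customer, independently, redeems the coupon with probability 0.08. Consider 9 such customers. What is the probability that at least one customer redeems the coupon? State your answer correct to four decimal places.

0.5278

P(at least one) = 1 − P(none) = 1 − (1 − 0.08)^9
= 1 − 0.472161 = 0.527839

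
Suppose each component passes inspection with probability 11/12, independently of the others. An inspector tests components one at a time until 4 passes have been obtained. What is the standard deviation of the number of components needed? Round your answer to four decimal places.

Y = total components until the fourth success; negative binomial with r=4, p=0.916667.
SD(Y) = √[r(1−p)/p²] = √(0.396694) = 0.629837

0.6298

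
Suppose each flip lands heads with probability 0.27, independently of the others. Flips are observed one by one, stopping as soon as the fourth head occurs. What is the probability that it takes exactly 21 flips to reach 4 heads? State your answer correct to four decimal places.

Y = trial on which the fourth success occurs; negative binomial, r=4, p=0.27.
P(Y=21) = C(20,3) · p^4 · (1−p)^17
= 1140 · 0.0053144 · 0.0047478 = 0.028764

0.0288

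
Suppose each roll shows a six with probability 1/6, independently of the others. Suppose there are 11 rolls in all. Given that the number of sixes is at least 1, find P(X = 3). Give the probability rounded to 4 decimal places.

0.2053

X ~ Binomial(11, 0.166667). Want P(X=3 | X≥1) = P(X=3) / P(X≥1).
P(X=3) = C(11,3)·0.166667^3·0.833333^8 = 0.177656
P(X≥1) = 1 − 0.134588 = 0.865412
Ratio = 0.177656 / 0.865412 = 0.205285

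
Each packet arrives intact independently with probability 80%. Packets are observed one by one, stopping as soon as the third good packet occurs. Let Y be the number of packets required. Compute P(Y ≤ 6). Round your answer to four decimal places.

0.9830

Finishing within 6 packets ⇔ at least 3 successes in the first 6. With X ~ Binomial(6, 0.80), P(Y ≤ 6) = 1 − P(X ≤ 2).
  k=0: C(6,0)·0.80^0·0.20^6 = 0.000064
  k=1: C(6,1)·0.80^1·0.20^5 = 0.001536
  k=2: C(6,2)·0.80^2·0.20^4 = 0.015360
1 − 0.016960 = 0.983040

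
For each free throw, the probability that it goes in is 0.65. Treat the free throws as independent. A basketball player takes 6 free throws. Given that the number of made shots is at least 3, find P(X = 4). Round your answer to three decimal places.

X ~ Binomial(6, 0.65). Want P(X=4 | X≥3) = P(X=4) / P(X≥3).
P(X=4) = C(6,4)·0.65^4·0.35^2 = 0.32801
P(X≥3) = 1 − 0.00184 − 0.02048 − 0.09510 = 0.88258
Ratio = 0.32801 / 0.88258 = 0.37165

0.372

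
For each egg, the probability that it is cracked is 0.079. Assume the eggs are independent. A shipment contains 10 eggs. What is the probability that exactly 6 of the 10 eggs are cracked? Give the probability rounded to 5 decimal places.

0.00004

X ~ Binomial(n=10, p=0.079).
P(X=6) = C(10,6) · p^6 · (1−p)^4
= 210 · 2.4309e-07 · 0.71951 = 0.0000367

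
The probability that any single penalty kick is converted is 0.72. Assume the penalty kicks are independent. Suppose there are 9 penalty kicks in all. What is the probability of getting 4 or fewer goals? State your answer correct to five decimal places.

X ~ Binomial(9, 0.72); P(X ≤ 4) = Σ C(9,k) p^k (1−p)^(9−k) over k:
  k=0: C(9,0)·0.72^0·0.28^9 = 0.0000106
  k=1: C(9,1)·0.72^1·0.28^8 = 0.0002448
  k=2: C(9,2)·0.72^2·0.28^7 = 0.0025181
  k=3: C(9,3)·0.72^3·0.28^6 = 0.0151086
  k=4: C(9,4)·0.72^4·0.28^5 = 0.0582761
Total = 0.0761583

0.07616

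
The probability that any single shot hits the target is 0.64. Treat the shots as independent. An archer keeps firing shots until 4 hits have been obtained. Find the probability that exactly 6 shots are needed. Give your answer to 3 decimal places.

Y = trial on which the fourth success occurs; negative binomial, r=4, p=0.64.
P(Y=6) = C(5,3) · p^4 · (1−p)^2
= 10 · 0.16777 · 0.1296 = 0.21743

0.217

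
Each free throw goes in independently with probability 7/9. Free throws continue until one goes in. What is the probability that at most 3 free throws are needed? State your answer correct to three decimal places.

0.989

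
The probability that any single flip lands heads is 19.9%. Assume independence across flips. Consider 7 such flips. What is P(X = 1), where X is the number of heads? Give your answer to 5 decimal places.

X ~ Binomial(n=7, p=0.199).
P(X=1) = C(7,1) · p^1 · (1−p)^6
= 7 · 0.199 · 0.26412 = 0.3679139

0.36791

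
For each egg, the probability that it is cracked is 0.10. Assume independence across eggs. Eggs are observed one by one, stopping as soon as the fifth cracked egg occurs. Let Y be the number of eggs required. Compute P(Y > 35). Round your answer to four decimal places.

0.7307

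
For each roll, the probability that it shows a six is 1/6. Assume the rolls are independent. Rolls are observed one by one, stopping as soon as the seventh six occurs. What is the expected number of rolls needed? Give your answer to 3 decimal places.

Y = total rolls until the seventh success; negative binomial with r=7, p=0.166667.
E[Y] = r / p = 7 / 0.166667 = 42.00000

42.000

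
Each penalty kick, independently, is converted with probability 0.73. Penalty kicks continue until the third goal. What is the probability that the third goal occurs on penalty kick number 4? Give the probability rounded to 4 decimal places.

Y = trial on which the third success occurs; negative binomial, r=3, p=0.73.
P(Y=4) = C(3,2) · p^3 · (1−p)^1
= 3 · 0.38902 · 0.27 = 0.315104

0.3151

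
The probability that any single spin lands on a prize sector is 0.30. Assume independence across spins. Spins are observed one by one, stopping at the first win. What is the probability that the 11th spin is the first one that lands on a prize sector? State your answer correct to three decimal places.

Geometric (trials to first success), p = 0.30.
P(Y = 11) = (1−p)^10 · p = 0.028248 · 0.30 = 0.00847

0.008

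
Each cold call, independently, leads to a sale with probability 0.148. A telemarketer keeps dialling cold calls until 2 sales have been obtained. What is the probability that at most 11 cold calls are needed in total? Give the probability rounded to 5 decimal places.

0.50014

Finishing within 11 cold calls ⇔ at least 2 successes in the first 11. With X ~ Binomial(11, 0.148), P(Y ≤ 11) = 1 − P(X ≤ 1).
  k=0: C(11,0)·0.148^0·0.852^11 = 0.1717258
  k=1: C(11,1)·0.148^1·0.852^10 = 0.3281333
1 − 0.4998591 = 0.5001409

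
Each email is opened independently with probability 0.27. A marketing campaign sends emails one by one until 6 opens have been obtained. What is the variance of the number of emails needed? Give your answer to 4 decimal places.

Y = total emails until the sixth success; negative binomial with r=6, p=0.27.
Var(Y) = r(1−p)/p² = 6·0.73 / 0.27² = 60.082305

60.0823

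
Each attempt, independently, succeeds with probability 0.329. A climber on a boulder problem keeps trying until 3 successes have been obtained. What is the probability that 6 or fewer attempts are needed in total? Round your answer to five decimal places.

Finishing within 6 attempts ⇔ at least 3 successes in the first 6. With X ~ Binomial(6, 0.329), P(Y ≤ 6) = 1 − P(X ≤ 2).
  k=0: C(6,0)·0.329^0·0.671^6 = 0.0912715
  k=1: C(6,1)·0.329^1·0.671^5 = 0.2685096
  k=2: C(6,2)·0.329^2·0.671^4 = 0.3291343
1 − 0.6889153 = 0.3110847

0.31108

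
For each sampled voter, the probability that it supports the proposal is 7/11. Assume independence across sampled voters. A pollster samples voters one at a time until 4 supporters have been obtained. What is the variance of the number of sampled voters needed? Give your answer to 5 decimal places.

3.59184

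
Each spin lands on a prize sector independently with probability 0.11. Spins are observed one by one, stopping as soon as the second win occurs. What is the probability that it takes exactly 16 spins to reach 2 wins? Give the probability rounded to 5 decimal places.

0.03551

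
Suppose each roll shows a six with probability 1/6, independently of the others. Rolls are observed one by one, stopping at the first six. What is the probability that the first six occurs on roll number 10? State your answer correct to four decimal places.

Geometric (trials to first success), p = 0.166667.
P(Y = 10) = (1−p)^9 · p = 0.19381 · 0.166667 = 0.032301

0.0323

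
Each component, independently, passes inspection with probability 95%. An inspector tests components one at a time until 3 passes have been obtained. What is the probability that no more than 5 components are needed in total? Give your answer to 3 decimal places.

0.999

Finishing within 5 components ⇔ at least 3 successes in the first 5. With X ~ Binomial(5, 0.95), P(Y ≤ 5) = 1 − P(X ≤ 2).
  k=0: C(5,0)·0.95^0·0.05^5 = 0.00000
  k=1: C(5,1)·0.95^1·0.05^4 = 0.00003
  k=2: C(5,2)·0.95^2·0.05^3 = 0.00113
1 − 0.00116 = 0.99884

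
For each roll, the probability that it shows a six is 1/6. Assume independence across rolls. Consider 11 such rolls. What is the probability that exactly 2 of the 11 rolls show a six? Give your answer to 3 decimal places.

X ~ Binomial(n=11, p=0.166667).
P(X=2) = C(11,2) · p^2 · (1−p)^9
= 55 · 0.027778 · 0.19381 = 0.29609

0.296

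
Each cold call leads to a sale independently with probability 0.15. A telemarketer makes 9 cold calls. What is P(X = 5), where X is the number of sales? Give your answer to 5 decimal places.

X ~ Binomial(n=9, p=0.15).
P(X=5) = C(9,5) · p^5 · (1−p)^4
= 126 · 7.5937e-05 · 0.52201 = 0.0049946

0.00499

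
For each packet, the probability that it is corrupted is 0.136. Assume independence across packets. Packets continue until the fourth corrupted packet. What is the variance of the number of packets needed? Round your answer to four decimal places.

186.8512

Y = total packets until the fourth success; negative binomial with r=4, p=0.136.
Var(Y) = r(1−p)/p² = 4·0.864 / 0.136² = 186.851211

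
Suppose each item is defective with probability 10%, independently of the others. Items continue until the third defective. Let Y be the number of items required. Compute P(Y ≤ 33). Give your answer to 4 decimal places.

Finishing within 33 items ⇔ at least 3 successes in the first 33. With X ~ Binomial(33, 0.10), P(Y ≤ 33) = 1 − P(X ≤ 2).
  k=0: C(33,0)·0.10^0·0.90^33 = 0.030903
  k=1: C(33,1)·0.10^1·0.90^32 = 0.113312
  k=2: C(33,2)·0.10^2·0.90^31 = 0.201443
1 − 0.345658 = 0.654342

0.6543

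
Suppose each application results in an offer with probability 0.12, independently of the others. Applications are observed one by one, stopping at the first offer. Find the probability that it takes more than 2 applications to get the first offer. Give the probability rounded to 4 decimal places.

0.7744

Y = number of applications to the first success; geometric, p = 0.12.
P(Y > 2) = P(first 2 all fail) = (1−p)^2 = 0.774400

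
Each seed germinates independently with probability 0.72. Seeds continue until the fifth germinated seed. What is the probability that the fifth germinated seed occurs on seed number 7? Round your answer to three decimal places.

Y = trial on which the fifth success occurs; negative binomial, r=5, p=0.72.
P(Y=7) = C(6,4) · p^5 · (1−p)^2
= 15 · 0.19349 · 0.0784 = 0.22755

0.228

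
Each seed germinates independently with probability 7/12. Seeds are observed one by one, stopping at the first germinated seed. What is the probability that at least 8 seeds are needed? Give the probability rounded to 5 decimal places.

Y = number of seeds to the first success; geometric, p = 0.583333.
P(Y > 7) = P(first 7 all fail) = (1−p)^7 = 0.0021803

0.00218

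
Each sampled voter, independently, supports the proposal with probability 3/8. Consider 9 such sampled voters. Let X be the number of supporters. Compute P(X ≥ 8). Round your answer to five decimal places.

X ~ Binomial(9, 0.375); P(X ≥ 8) = Σ C(9,k) p^k (1−p)^(9−k) over k:
  k=8: C(9,8)·0.375^8·0.625^1 = 0.0021997
  k=9: C(9,9)·0.375^9·0.625^0 = 0.0001466
Total = 0.0023464

0.00235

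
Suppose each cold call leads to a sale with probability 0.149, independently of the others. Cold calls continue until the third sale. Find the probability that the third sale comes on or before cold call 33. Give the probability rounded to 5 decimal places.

Finishing within 33 cold calls ⇔ at least 3 successes in the first 33. With X ~ Binomial(33, 0.149), P(Y ≤ 33) = 1 − P(X ≤ 2).
  k=0: C(33,0)·0.149^0·0.851^33 = 0.0048716
  k=1: C(33,1)·0.149^1·0.851^32 = 0.0281479
  k=2: C(33,2)·0.149^2·0.851^31 = 0.0788538
1 − 0.1118734 = 0.8881266

0.88813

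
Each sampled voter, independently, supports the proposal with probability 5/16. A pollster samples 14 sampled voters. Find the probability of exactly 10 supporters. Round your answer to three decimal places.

X ~ Binomial(n=14, p=0.3125).
P(X=10) = C(14,10) · p^10 · (1−p)^4
= 1001 · 8.8818e-06 · 0.2234 = 0.00199

0.002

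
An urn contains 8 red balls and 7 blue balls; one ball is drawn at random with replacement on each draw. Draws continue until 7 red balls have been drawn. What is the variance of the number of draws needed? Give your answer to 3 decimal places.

11.484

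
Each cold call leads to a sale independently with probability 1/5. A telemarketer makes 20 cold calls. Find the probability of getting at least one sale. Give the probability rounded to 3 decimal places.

P(at least one) = 1 − P(none) = 1 − (1 − 0.20)^20
= 1 − 0.01153 = 0.98847

0.988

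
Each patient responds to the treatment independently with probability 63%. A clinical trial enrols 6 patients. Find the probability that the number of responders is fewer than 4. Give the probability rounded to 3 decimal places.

0.394

X ~ Binomial(6, 0.63); P(X ≤ 3) = Σ C(6,k) p^k (1−p)^(6−k) over k:
  k=0: C(6,0)·0.63^0·0.37^6 = 0.00257
  k=1: C(6,1)·0.63^1·0.37^5 = 0.02621
  k=2: C(6,2)·0.63^2·0.37^4 = 0.11158
  k=3: C(6,3)·0.63^3·0.37^3 = 0.25331
Total = 0.39367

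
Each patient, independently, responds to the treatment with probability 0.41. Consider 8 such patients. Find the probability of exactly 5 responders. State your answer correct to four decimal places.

0.1332

X ~ Binomial(n=8, p=0.41).
P(X=5) = C(8,5) · p^5 · (1−p)^3
= 56 · 0.011586 · 0.20538 = 0.133249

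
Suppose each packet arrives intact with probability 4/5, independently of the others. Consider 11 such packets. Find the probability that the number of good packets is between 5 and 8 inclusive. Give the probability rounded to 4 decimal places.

0.3806

X ~ Binomial(11, 0.80); P(5 ≤ X ≤ 8) = Σ C(11,k) p^k (1−p)^(11−k) over k:
  k=5: C(11,5)·0.80^5·0.20^6 = 0.009689
  k=6: C(11,6)·0.80^6·0.20^5 = 0.038755
  k=7: C(11,7)·0.80^7·0.20^4 = 0.110730
  k=8: C(11,8)·0.80^8·0.20^3 = 0.221459
Total = 0.380633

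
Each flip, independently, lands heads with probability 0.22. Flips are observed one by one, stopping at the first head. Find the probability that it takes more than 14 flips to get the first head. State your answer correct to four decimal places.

0.0309

Y = number of flips to the first success; geometric, p = 0.22.
P(Y > 14) = P(first 14 all fail) = (1−p)^14 = 0.030855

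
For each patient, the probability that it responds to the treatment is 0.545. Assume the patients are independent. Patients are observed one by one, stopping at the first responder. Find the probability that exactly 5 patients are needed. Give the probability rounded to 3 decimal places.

Geometric (trials to first success), p = 0.545.
P(Y = 5) = (1−p)^4 · p = 0.042859 · 0.545 = 0.02336

0.023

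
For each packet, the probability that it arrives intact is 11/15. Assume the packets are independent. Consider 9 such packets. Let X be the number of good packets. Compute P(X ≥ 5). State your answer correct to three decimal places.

0.937

X ~ Binomial(9, 0.733333); P(X ≥ 5) = Σ C(9,k) p^k (1−p)^(9−k) over k:
  k=5: C(9,5)·0.733333^5·0.266667^4 = 0.13513
  k=6: C(9,6)·0.733333^6·0.266667^3 = 0.24774
  k=7: C(9,7)·0.733333^7·0.266667^2 = 0.29198
  k=8: C(9,8)·0.733333^8·0.266667^1 = 0.20073
  k=9: C(9,9)·0.733333^9·0.266667^0 = 0.06134
Total = 0.93692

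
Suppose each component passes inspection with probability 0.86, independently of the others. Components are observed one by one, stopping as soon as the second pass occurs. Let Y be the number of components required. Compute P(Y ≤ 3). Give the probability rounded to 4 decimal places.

0.9467

Finishing within 3 components ⇔ at least 2 successes in the first 3. With X ~ Binomial(3, 0.86), P(Y ≤ 3) = 1 − P(X ≤ 1).
  k=0: C(3,0)·0.86^0·0.14^3 = 0.002744
  k=1: C(3,1)·0.86^1·0.14^2 = 0.050568
1 − 0.053312 = 0.946688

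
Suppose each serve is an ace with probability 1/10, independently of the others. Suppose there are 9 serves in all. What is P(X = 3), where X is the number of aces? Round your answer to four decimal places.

X ~ Binomial(n=9, p=0.10).
P(X=3) = C(9,3) · p^3 · (1−p)^6
= 84 · 0.001 · 0.53144 = 0.044641

0.0446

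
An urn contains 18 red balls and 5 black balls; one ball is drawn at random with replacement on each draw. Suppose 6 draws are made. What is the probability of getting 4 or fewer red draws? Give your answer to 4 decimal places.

0.3873

X ~ Binomial(6, 0.782609); P(X ≤ 4) = Σ C(6,k) p^k (1−p)^(6−k) over k:
  k=0: C(6,0)·0.782609^0·0.217391^6 = 0.000106
  k=1: C(6,1)·0.782609^1·0.217391^5 = 0.002280
  k=2: C(6,2)·0.782609^2·0.217391^4 = 0.020519
  k=3: C(6,3)·0.782609^3·0.217391^3 = 0.098490
  k=4: C(6,4)·0.782609^4·0.217391^2 = 0.265922
Total = 0.387316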